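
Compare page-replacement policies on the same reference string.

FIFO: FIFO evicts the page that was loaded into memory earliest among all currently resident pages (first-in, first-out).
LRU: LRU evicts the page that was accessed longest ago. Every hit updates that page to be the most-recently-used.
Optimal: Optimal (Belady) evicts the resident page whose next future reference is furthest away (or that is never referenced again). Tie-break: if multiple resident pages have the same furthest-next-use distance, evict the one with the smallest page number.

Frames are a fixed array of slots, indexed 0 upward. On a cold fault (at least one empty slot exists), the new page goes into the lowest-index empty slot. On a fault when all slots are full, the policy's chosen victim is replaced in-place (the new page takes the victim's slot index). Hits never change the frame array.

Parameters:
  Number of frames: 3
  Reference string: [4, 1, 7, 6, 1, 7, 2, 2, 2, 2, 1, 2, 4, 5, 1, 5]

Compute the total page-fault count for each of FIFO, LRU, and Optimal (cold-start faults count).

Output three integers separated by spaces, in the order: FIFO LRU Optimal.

Answer: 8 8 7

Derivation:
--- FIFO ---
  step 0: ref 4 -> FAULT, frames=[4,-,-] (faults so far: 1)
  step 1: ref 1 -> FAULT, frames=[4,1,-] (faults so far: 2)
  step 2: ref 7 -> FAULT, frames=[4,1,7] (faults so far: 3)
  step 3: ref 6 -> FAULT, evict 4, frames=[6,1,7] (faults so far: 4)
  step 4: ref 1 -> HIT, frames=[6,1,7] (faults so far: 4)
  step 5: ref 7 -> HIT, frames=[6,1,7] (faults so far: 4)
  step 6: ref 2 -> FAULT, evict 1, frames=[6,2,7] (faults so far: 5)
  step 7: ref 2 -> HIT, frames=[6,2,7] (faults so far: 5)
  step 8: ref 2 -> HIT, frames=[6,2,7] (faults so far: 5)
  step 9: ref 2 -> HIT, frames=[6,2,7] (faults so far: 5)
  step 10: ref 1 -> FAULT, evict 7, frames=[6,2,1] (faults so far: 6)
  step 11: ref 2 -> HIT, frames=[6,2,1] (faults so far: 6)
  step 12: ref 4 -> FAULT, evict 6, frames=[4,2,1] (faults so far: 7)
  step 13: ref 5 -> FAULT, evict 2, frames=[4,5,1] (faults so far: 8)
  step 14: ref 1 -> HIT, frames=[4,5,1] (faults so far: 8)
  step 15: ref 5 -> HIT, frames=[4,5,1] (faults so far: 8)
  FIFO total faults: 8
--- LRU ---
  step 0: ref 4 -> FAULT, frames=[4,-,-] (faults so far: 1)
  step 1: ref 1 -> FAULT, frames=[4,1,-] (faults so far: 2)
  step 2: ref 7 -> FAULT, frames=[4,1,7] (faults so far: 3)
  step 3: ref 6 -> FAULT, evict 4, frames=[6,1,7] (faults so far: 4)
  step 4: ref 1 -> HIT, frames=[6,1,7] (faults so far: 4)
  step 5: ref 7 -> HIT, frames=[6,1,7] (faults so far: 4)
  step 6: ref 2 -> FAULT, evict 6, frames=[2,1,7] (faults so far: 5)
  step 7: ref 2 -> HIT, frames=[2,1,7] (faults so far: 5)
  step 8: ref 2 -> HIT, frames=[2,1,7] (faults so far: 5)
  step 9: ref 2 -> HIT, frames=[2,1,7] (faults so far: 5)
  step 10: ref 1 -> HIT, frames=[2,1,7] (faults so far: 5)
  step 11: ref 2 -> HIT, frames=[2,1,7] (faults so far: 5)
  step 12: ref 4 -> FAULT, evict 7, frames=[2,1,4] (faults so far: 6)
  step 13: ref 5 -> FAULT, evict 1, frames=[2,5,4] (faults so far: 7)
  step 14: ref 1 -> FAULT, evict 2, frames=[1,5,4] (faults so far: 8)
  step 15: ref 5 -> HIT, frames=[1,5,4] (faults so far: 8)
  LRU total faults: 8
--- Optimal ---
  step 0: ref 4 -> FAULT, frames=[4,-,-] (faults so far: 1)
  step 1: ref 1 -> FAULT, frames=[4,1,-] (faults so far: 2)
  step 2: ref 7 -> FAULT, frames=[4,1,7] (faults so far: 3)
  step 3: ref 6 -> FAULT, evict 4, frames=[6,1,7] (faults so far: 4)
  step 4: ref 1 -> HIT, frames=[6,1,7] (faults so far: 4)
  step 5: ref 7 -> HIT, frames=[6,1,7] (faults so far: 4)
  step 6: ref 2 -> FAULT, evict 6, frames=[2,1,7] (faults so far: 5)
  step 7: ref 2 -> HIT, frames=[2,1,7] (faults so far: 5)
  step 8: ref 2 -> HIT, frames=[2,1,7] (faults so far: 5)
  step 9: ref 2 -> HIT, frames=[2,1,7] (faults so far: 5)
  step 10: ref 1 -> HIT, frames=[2,1,7] (faults so far: 5)
  step 11: ref 2 -> HIT, frames=[2,1,7] (faults so far: 5)
  step 12: ref 4 -> FAULT, evict 2, frames=[4,1,7] (faults so far: 6)
  step 13: ref 5 -> FAULT, evict 4, frames=[5,1,7] (faults so far: 7)
  step 14: ref 1 -> HIT, frames=[5,1,7] (faults so far: 7)
  step 15: ref 5 -> HIT, frames=[5,1,7] (faults so far: 7)
  Optimal total faults: 7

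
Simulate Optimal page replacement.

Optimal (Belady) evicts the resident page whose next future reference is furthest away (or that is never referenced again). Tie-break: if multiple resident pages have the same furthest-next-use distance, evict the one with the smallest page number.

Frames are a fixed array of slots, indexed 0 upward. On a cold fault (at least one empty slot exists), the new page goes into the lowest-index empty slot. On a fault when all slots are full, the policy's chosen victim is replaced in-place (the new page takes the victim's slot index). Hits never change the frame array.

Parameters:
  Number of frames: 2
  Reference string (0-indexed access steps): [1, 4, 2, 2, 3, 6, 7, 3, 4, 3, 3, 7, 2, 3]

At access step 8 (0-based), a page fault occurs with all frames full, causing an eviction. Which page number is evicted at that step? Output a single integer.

Step 0: ref 1 -> FAULT, frames=[1,-]
Step 1: ref 4 -> FAULT, frames=[1,4]
Step 2: ref 2 -> FAULT, evict 1, frames=[2,4]
Step 3: ref 2 -> HIT, frames=[2,4]
Step 4: ref 3 -> FAULT, evict 2, frames=[3,4]
Step 5: ref 6 -> FAULT, evict 4, frames=[3,6]
Step 6: ref 7 -> FAULT, evict 6, frames=[3,7]
Step 7: ref 3 -> HIT, frames=[3,7]
Step 8: ref 4 -> FAULT, evict 7, frames=[3,4]
At step 8: evicted page 7

Answer: 7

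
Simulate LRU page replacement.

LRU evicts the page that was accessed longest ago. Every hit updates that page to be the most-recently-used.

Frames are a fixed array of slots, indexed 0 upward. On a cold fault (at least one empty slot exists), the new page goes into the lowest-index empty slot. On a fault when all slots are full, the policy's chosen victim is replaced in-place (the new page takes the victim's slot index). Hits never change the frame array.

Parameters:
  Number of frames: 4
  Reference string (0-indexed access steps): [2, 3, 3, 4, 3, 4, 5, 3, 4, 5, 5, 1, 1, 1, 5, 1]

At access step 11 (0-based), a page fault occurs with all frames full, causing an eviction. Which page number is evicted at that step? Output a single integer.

Step 0: ref 2 -> FAULT, frames=[2,-,-,-]
Step 1: ref 3 -> FAULT, frames=[2,3,-,-]
Step 2: ref 3 -> HIT, frames=[2,3,-,-]
Step 3: ref 4 -> FAULT, frames=[2,3,4,-]
Step 4: ref 3 -> HIT, frames=[2,3,4,-]
Step 5: ref 4 -> HIT, frames=[2,3,4,-]
Step 6: ref 5 -> FAULT, frames=[2,3,4,5]
Step 7: ref 3 -> HIT, frames=[2,3,4,5]
Step 8: ref 4 -> HIT, frames=[2,3,4,5]
Step 9: ref 5 -> HIT, frames=[2,3,4,5]
Step 10: ref 5 -> HIT, frames=[2,3,4,5]
Step 11: ref 1 -> FAULT, evict 2, frames=[1,3,4,5]
At step 11: evicted page 2

Answer: 2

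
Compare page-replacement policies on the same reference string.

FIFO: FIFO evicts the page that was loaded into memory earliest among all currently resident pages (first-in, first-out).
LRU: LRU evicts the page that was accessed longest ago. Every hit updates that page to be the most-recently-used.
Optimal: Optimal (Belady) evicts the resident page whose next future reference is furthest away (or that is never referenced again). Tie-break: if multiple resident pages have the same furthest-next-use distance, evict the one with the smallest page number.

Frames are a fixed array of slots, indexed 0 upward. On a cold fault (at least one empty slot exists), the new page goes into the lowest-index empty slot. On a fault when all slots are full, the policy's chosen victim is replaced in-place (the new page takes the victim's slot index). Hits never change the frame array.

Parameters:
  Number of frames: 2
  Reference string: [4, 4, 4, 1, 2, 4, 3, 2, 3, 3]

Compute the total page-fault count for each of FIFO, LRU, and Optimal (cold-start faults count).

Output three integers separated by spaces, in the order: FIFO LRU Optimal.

--- FIFO ---
  step 0: ref 4 -> FAULT, frames=[4,-] (faults so far: 1)
  step 1: ref 4 -> HIT, frames=[4,-] (faults so far: 1)
  step 2: ref 4 -> HIT, frames=[4,-] (faults so far: 1)
  step 3: ref 1 -> FAULT, frames=[4,1] (faults so far: 2)
  step 4: ref 2 -> FAULT, evict 4, frames=[2,1] (faults so far: 3)
  step 5: ref 4 -> FAULT, evict 1, frames=[2,4] (faults so far: 4)
  step 6: ref 3 -> FAULT, evict 2, frames=[3,4] (faults so far: 5)
  step 7: ref 2 -> FAULT, evict 4, frames=[3,2] (faults so far: 6)
  step 8: ref 3 -> HIT, frames=[3,2] (faults so far: 6)
  step 9: ref 3 -> HIT, frames=[3,2] (faults so far: 6)
  FIFO total faults: 6
--- LRU ---
  step 0: ref 4 -> FAULT, frames=[4,-] (faults so far: 1)
  step 1: ref 4 -> HIT, frames=[4,-] (faults so far: 1)
  step 2: ref 4 -> HIT, frames=[4,-] (faults so far: 1)
  step 3: ref 1 -> FAULT, frames=[4,1] (faults so far: 2)
  step 4: ref 2 -> FAULT, evict 4, frames=[2,1] (faults so far: 3)
  step 5: ref 4 -> FAULT, evict 1, frames=[2,4] (faults so far: 4)
  step 6: ref 3 -> FAULT, evict 2, frames=[3,4] (faults so far: 5)
  step 7: ref 2 -> FAULT, evict 4, frames=[3,2] (faults so far: 6)
  step 8: ref 3 -> HIT, frames=[3,2] (faults so far: 6)
  step 9: ref 3 -> HIT, frames=[3,2] (faults so far: 6)
  LRU total faults: 6
--- Optimal ---
  step 0: ref 4 -> FAULT, frames=[4,-] (faults so far: 1)
  step 1: ref 4 -> HIT, frames=[4,-] (faults so far: 1)
  step 2: ref 4 -> HIT, frames=[4,-] (faults so far: 1)
  step 3: ref 1 -> FAULT, frames=[4,1] (faults so far: 2)
  step 4: ref 2 -> FAULT, evict 1, frames=[4,2] (faults so far: 3)
  step 5: ref 4 -> HIT, frames=[4,2] (faults so far: 3)
  step 6: ref 3 -> FAULT, evict 4, frames=[3,2] (faults so far: 4)
  step 7: ref 2 -> HIT, frames=[3,2] (faults so far: 4)
  step 8: ref 3 -> HIT, frames=[3,2] (faults so far: 4)
  step 9: ref 3 -> HIT, frames=[3,2] (faults so far: 4)
  Optimal total faults: 4

Answer: 6 6 4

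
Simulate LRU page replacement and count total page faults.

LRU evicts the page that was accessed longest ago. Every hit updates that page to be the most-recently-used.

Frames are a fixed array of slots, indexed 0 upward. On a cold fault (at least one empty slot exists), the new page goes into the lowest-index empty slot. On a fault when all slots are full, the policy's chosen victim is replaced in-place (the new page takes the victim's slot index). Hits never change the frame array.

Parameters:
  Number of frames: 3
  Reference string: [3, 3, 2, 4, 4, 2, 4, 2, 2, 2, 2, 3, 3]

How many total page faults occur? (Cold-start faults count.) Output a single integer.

Step 0: ref 3 → FAULT, frames=[3,-,-]
Step 1: ref 3 → HIT, frames=[3,-,-]
Step 2: ref 2 → FAULT, frames=[3,2,-]
Step 3: ref 4 → FAULT, frames=[3,2,4]
Step 4: ref 4 → HIT, frames=[3,2,4]
Step 5: ref 2 → HIT, frames=[3,2,4]
Step 6: ref 4 → HIT, frames=[3,2,4]
Step 7: ref 2 → HIT, frames=[3,2,4]
Step 8: ref 2 → HIT, frames=[3,2,4]
Step 9: ref 2 → HIT, frames=[3,2,4]
Step 10: ref 2 → HIT, frames=[3,2,4]
Step 11: ref 3 → HIT, frames=[3,2,4]
Step 12: ref 3 → HIT, frames=[3,2,4]
Total faults: 3

Answer: 3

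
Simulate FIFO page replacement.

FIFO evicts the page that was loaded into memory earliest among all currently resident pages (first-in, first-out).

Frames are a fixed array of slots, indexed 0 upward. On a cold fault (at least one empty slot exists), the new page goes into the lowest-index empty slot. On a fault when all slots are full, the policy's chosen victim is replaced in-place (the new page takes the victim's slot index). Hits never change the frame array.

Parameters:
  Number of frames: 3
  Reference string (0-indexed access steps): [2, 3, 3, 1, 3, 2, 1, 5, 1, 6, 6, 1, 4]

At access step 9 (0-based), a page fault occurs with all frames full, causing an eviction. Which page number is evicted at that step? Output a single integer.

Answer: 3

Derivation:
Step 0: ref 2 -> FAULT, frames=[2,-,-]
Step 1: ref 3 -> FAULT, frames=[2,3,-]
Step 2: ref 3 -> HIT, frames=[2,3,-]
Step 3: ref 1 -> FAULT, frames=[2,3,1]
Step 4: ref 3 -> HIT, frames=[2,3,1]
Step 5: ref 2 -> HIT, frames=[2,3,1]
Step 6: ref 1 -> HIT, frames=[2,3,1]
Step 7: ref 5 -> FAULT, evict 2, frames=[5,3,1]
Step 8: ref 1 -> HIT, frames=[5,3,1]
Step 9: ref 6 -> FAULT, evict 3, frames=[5,6,1]
At step 9: evicted page 3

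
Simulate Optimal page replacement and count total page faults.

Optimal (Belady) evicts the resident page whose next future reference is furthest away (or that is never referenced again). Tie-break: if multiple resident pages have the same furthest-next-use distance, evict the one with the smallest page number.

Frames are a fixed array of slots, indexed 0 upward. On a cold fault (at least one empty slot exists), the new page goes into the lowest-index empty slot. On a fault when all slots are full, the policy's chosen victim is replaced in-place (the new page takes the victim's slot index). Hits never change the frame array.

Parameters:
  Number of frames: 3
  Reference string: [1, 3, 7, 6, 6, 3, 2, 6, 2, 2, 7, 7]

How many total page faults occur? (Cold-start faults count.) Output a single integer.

Step 0: ref 1 → FAULT, frames=[1,-,-]
Step 1: ref 3 → FAULT, frames=[1,3,-]
Step 2: ref 7 → FAULT, frames=[1,3,7]
Step 3: ref 6 → FAULT (evict 1), frames=[6,3,7]
Step 4: ref 6 → HIT, frames=[6,3,7]
Step 5: ref 3 → HIT, frames=[6,3,7]
Step 6: ref 2 → FAULT (evict 3), frames=[6,2,7]
Step 7: ref 6 → HIT, frames=[6,2,7]
Step 8: ref 2 → HIT, frames=[6,2,7]
Step 9: ref 2 → HIT, frames=[6,2,7]
Step 10: ref 7 → HIT, frames=[6,2,7]
Step 11: ref 7 → HIT, frames=[6,2,7]
Total faults: 5

Answer: 5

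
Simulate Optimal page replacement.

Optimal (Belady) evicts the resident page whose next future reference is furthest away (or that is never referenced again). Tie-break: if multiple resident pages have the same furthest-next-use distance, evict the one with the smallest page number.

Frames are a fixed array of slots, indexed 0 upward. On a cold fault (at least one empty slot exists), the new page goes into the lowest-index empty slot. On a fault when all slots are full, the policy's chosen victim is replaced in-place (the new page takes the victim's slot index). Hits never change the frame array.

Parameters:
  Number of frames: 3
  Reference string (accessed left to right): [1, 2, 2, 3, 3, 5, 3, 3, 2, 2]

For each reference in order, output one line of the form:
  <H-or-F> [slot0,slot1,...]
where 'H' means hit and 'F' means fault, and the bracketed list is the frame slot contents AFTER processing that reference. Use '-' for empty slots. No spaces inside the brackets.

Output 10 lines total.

F [1,-,-]
F [1,2,-]
H [1,2,-]
F [1,2,3]
H [1,2,3]
F [5,2,3]
H [5,2,3]
H [5,2,3]
H [5,2,3]
H [5,2,3]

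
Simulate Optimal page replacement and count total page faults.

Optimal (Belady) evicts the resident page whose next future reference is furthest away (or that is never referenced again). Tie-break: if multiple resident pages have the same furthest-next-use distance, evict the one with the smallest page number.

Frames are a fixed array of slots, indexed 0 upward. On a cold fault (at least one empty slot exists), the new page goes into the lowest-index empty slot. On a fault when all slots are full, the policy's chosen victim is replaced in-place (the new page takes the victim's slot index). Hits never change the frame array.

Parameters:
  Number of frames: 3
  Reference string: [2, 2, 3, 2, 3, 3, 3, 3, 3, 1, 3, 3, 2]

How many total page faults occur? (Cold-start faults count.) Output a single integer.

Answer: 3

Derivation:
Step 0: ref 2 → FAULT, frames=[2,-,-]
Step 1: ref 2 → HIT, frames=[2,-,-]
Step 2: ref 3 → FAULT, frames=[2,3,-]
Step 3: ref 2 → HIT, frames=[2,3,-]
Step 4: ref 3 → HIT, frames=[2,3,-]
Step 5: ref 3 → HIT, frames=[2,3,-]
Step 6: ref 3 → HIT, frames=[2,3,-]
Step 7: ref 3 → HIT, frames=[2,3,-]
Step 8: ref 3 → HIT, frames=[2,3,-]
Step 9: ref 1 → FAULT, frames=[2,3,1]
Step 10: ref 3 → HIT, frames=[2,3,1]
Step 11: ref 3 → HIT, frames=[2,3,1]
Step 12: ref 2 → HIT, frames=[2,3,1]
Total faults: 3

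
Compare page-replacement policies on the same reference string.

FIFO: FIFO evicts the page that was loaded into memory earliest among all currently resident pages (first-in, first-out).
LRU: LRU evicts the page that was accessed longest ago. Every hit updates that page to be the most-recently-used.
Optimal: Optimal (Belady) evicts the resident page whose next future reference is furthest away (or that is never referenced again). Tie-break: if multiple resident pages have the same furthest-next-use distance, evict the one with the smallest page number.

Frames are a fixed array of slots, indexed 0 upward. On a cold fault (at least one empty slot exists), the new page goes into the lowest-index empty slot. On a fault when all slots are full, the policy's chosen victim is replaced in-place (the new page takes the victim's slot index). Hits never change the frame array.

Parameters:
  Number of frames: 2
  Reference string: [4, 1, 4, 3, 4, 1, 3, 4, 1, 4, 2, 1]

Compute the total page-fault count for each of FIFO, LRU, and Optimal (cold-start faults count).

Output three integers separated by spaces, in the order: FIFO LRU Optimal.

--- FIFO ---
  step 0: ref 4 -> FAULT, frames=[4,-] (faults so far: 1)
  step 1: ref 1 -> FAULT, frames=[4,1] (faults so far: 2)
  step 2: ref 4 -> HIT, frames=[4,1] (faults so far: 2)
  step 3: ref 3 -> FAULT, evict 4, frames=[3,1] (faults so far: 3)
  step 4: ref 4 -> FAULT, evict 1, frames=[3,4] (faults so far: 4)
  step 5: ref 1 -> FAULT, evict 3, frames=[1,4] (faults so far: 5)
  step 6: ref 3 -> FAULT, evict 4, frames=[1,3] (faults so far: 6)
  step 7: ref 4 -> FAULT, evict 1, frames=[4,3] (faults so far: 7)
  step 8: ref 1 -> FAULT, evict 3, frames=[4,1] (faults so far: 8)
  step 9: ref 4 -> HIT, frames=[4,1] (faults so far: 8)
  step 10: ref 2 -> FAULT, evict 4, frames=[2,1] (faults so far: 9)
  step 11: ref 1 -> HIT, frames=[2,1] (faults so far: 9)
  FIFO total faults: 9
--- LRU ---
  step 0: ref 4 -> FAULT, frames=[4,-] (faults so far: 1)
  step 1: ref 1 -> FAULT, frames=[4,1] (faults so far: 2)
  step 2: ref 4 -> HIT, frames=[4,1] (faults so far: 2)
  step 3: ref 3 -> FAULT, evict 1, frames=[4,3] (faults so far: 3)
  step 4: ref 4 -> HIT, frames=[4,3] (faults so far: 3)
  step 5: ref 1 -> FAULT, evict 3, frames=[4,1] (faults so far: 4)
  step 6: ref 3 -> FAULT, evict 4, frames=[3,1] (faults so far: 5)
  step 7: ref 4 -> FAULT, evict 1, frames=[3,4] (faults so far: 6)
  step 8: ref 1 -> FAULT, evict 3, frames=[1,4] (faults so far: 7)
  step 9: ref 4 -> HIT, frames=[1,4] (faults so far: 7)
  step 10: ref 2 -> FAULT, evict 1, frames=[2,4] (faults so far: 8)
  step 11: ref 1 -> FAULT, evict 4, frames=[2,1] (faults so far: 9)
  LRU total faults: 9
--- Optimal ---
  step 0: ref 4 -> FAULT, frames=[4,-] (faults so far: 1)
  step 1: ref 1 -> FAULT, frames=[4,1] (faults so far: 2)
  step 2: ref 4 -> HIT, frames=[4,1] (faults so far: 2)
  step 3: ref 3 -> FAULT, evict 1, frames=[4,3] (faults so far: 3)
  step 4: ref 4 -> HIT, frames=[4,3] (faults so far: 3)
  step 5: ref 1 -> FAULT, evict 4, frames=[1,3] (faults so far: 4)
  step 6: ref 3 -> HIT, frames=[1,3] (faults so far: 4)
  step 7: ref 4 -> FAULT, evict 3, frames=[1,4] (faults so far: 5)
  step 8: ref 1 -> HIT, frames=[1,4] (faults so far: 5)
  step 9: ref 4 -> HIT, frames=[1,4] (faults so far: 5)
  step 10: ref 2 -> FAULT, evict 4, frames=[1,2] (faults so far: 6)
  step 11: ref 1 -> HIT, frames=[1,2] (faults so far: 6)
  Optimal total faults: 6

Answer: 9 9 6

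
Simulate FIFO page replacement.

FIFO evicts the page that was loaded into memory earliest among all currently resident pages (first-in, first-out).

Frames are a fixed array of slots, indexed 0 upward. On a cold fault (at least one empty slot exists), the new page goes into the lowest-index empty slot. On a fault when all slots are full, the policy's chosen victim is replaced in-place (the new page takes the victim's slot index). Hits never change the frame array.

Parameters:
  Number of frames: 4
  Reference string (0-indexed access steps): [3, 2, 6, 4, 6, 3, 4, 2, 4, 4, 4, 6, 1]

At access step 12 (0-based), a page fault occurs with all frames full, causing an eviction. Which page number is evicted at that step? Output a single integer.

Step 0: ref 3 -> FAULT, frames=[3,-,-,-]
Step 1: ref 2 -> FAULT, frames=[3,2,-,-]
Step 2: ref 6 -> FAULT, frames=[3,2,6,-]
Step 3: ref 4 -> FAULT, frames=[3,2,6,4]
Step 4: ref 6 -> HIT, frames=[3,2,6,4]
Step 5: ref 3 -> HIT, frames=[3,2,6,4]
Step 6: ref 4 -> HIT, frames=[3,2,6,4]
Step 7: ref 2 -> HIT, frames=[3,2,6,4]
Step 8: ref 4 -> HIT, frames=[3,2,6,4]
Step 9: ref 4 -> HIT, frames=[3,2,6,4]
Step 10: ref 4 -> HIT, frames=[3,2,6,4]
Step 11: ref 6 -> HIT, frames=[3,2,6,4]
Step 12: ref 1 -> FAULT, evict 3, frames=[1,2,6,4]
At step 12: evicted page 3

Answer: 3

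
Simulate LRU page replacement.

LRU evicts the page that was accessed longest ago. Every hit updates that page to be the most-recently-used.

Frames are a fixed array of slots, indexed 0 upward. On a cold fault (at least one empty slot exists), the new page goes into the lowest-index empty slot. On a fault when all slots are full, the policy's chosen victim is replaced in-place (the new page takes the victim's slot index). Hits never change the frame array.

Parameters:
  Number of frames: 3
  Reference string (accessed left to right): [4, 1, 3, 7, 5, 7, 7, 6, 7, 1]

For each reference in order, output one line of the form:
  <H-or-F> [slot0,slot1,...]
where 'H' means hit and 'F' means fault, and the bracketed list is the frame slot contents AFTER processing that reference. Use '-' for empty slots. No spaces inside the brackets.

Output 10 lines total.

F [4,-,-]
F [4,1,-]
F [4,1,3]
F [7,1,3]
F [7,5,3]
H [7,5,3]
H [7,5,3]
F [7,5,6]
H [7,5,6]
F [7,1,6]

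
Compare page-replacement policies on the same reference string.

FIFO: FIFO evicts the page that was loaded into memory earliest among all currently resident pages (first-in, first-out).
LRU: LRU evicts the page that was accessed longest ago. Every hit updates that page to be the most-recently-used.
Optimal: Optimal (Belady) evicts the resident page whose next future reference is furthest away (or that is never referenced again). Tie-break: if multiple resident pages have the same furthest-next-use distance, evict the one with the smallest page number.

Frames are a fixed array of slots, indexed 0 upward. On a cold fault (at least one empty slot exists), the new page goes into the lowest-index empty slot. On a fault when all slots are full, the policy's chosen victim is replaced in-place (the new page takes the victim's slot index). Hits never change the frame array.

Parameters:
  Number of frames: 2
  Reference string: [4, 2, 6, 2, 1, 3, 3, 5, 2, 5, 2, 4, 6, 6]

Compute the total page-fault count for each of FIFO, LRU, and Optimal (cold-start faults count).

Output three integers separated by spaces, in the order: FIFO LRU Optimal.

--- FIFO ---
  step 0: ref 4 -> FAULT, frames=[4,-] (faults so far: 1)
  step 1: ref 2 -> FAULT, frames=[4,2] (faults so far: 2)
  step 2: ref 6 -> FAULT, evict 4, frames=[6,2] (faults so far: 3)
  step 3: ref 2 -> HIT, frames=[6,2] (faults so far: 3)
  step 4: ref 1 -> FAULT, evict 2, frames=[6,1] (faults so far: 4)
  step 5: ref 3 -> FAULT, evict 6, frames=[3,1] (faults so far: 5)
  step 6: ref 3 -> HIT, frames=[3,1] (faults so far: 5)
  step 7: ref 5 -> FAULT, evict 1, frames=[3,5] (faults so far: 6)
  step 8: ref 2 -> FAULT, evict 3, frames=[2,5] (faults so far: 7)
  step 9: ref 5 -> HIT, frames=[2,5] (faults so far: 7)
  step 10: ref 2 -> HIT, frames=[2,5] (faults so far: 7)
  step 11: ref 4 -> FAULT, evict 5, frames=[2,4] (faults so far: 8)
  step 12: ref 6 -> FAULT, evict 2, frames=[6,4] (faults so far: 9)
  step 13: ref 6 -> HIT, frames=[6,4] (faults so far: 9)
  FIFO total faults: 9
--- LRU ---
  step 0: ref 4 -> FAULT, frames=[4,-] (faults so far: 1)
  step 1: ref 2 -> FAULT, frames=[4,2] (faults so far: 2)
  step 2: ref 6 -> FAULT, evict 4, frames=[6,2] (faults so far: 3)
  step 3: ref 2 -> HIT, frames=[6,2] (faults so far: 3)
  step 4: ref 1 -> FAULT, evict 6, frames=[1,2] (faults so far: 4)
  step 5: ref 3 -> FAULT, evict 2, frames=[1,3] (faults so far: 5)
  step 6: ref 3 -> HIT, frames=[1,3] (faults so far: 5)
  step 7: ref 5 -> FAULT, evict 1, frames=[5,3] (faults so far: 6)
  step 8: ref 2 -> FAULT, evict 3, frames=[5,2] (faults so far: 7)
  step 9: ref 5 -> HIT, frames=[5,2] (faults so far: 7)
  step 10: ref 2 -> HIT, frames=[5,2] (faults so far: 7)
  step 11: ref 4 -> FAULT, evict 5, frames=[4,2] (faults so far: 8)
  step 12: ref 6 -> FAULT, evict 2, frames=[4,6] (faults so far: 9)
  step 13: ref 6 -> HIT, frames=[4,6] (faults so far: 9)
  LRU total faults: 9
--- Optimal ---
  step 0: ref 4 -> FAULT, frames=[4,-] (faults so far: 1)
  step 1: ref 2 -> FAULT, frames=[4,2] (faults so far: 2)
  step 2: ref 6 -> FAULT, evict 4, frames=[6,2] (faults so far: 3)
  step 3: ref 2 -> HIT, frames=[6,2] (faults so far: 3)
  step 4: ref 1 -> FAULT, evict 6, frames=[1,2] (faults so far: 4)
  step 5: ref 3 -> FAULT, evict 1, frames=[3,2] (faults so far: 5)
  step 6: ref 3 -> HIT, frames=[3,2] (faults so far: 5)
  step 7: ref 5 -> FAULT, evict 3, frames=[5,2] (faults so far: 6)
  step 8: ref 2 -> HIT, frames=[5,2] (faults so far: 6)
  step 9: ref 5 -> HIT, frames=[5,2] (faults so far: 6)
  step 10: ref 2 -> HIT, frames=[5,2] (faults so far: 6)
  step 11: ref 4 -> FAULT, evict 2, frames=[5,4] (faults so far: 7)
  step 12: ref 6 -> FAULT, evict 4, frames=[5,6] (faults so far: 8)
  step 13: ref 6 -> HIT, frames=[5,6] (faults so far: 8)
  Optimal total faults: 8

Answer: 9 9 8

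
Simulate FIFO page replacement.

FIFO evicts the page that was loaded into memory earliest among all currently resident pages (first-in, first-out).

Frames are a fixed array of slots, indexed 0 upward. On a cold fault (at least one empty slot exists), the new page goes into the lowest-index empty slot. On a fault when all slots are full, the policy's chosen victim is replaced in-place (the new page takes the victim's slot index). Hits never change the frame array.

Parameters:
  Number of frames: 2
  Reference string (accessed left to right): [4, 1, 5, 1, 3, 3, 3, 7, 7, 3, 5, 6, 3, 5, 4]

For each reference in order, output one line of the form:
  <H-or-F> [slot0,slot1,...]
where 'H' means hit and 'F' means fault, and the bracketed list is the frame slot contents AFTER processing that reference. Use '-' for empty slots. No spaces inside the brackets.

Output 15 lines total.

F [4,-]
F [4,1]
F [5,1]
H [5,1]
F [5,3]
H [5,3]
H [5,3]
F [7,3]
H [7,3]
H [7,3]
F [7,5]
F [6,5]
F [6,3]
F [5,3]
F [5,4]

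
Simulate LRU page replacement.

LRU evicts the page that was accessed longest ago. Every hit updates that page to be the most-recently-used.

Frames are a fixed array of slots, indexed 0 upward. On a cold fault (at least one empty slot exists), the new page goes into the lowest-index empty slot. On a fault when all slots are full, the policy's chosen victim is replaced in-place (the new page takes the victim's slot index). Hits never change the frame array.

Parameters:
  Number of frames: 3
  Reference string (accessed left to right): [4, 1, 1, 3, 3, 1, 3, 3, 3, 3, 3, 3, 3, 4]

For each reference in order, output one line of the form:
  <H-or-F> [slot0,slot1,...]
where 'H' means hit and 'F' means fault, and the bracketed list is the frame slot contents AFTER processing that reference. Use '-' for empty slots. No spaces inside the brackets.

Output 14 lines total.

F [4,-,-]
F [4,1,-]
H [4,1,-]
F [4,1,3]
H [4,1,3]
H [4,1,3]
H [4,1,3]
H [4,1,3]
H [4,1,3]
H [4,1,3]
H [4,1,3]
H [4,1,3]
H [4,1,3]
H [4,1,3]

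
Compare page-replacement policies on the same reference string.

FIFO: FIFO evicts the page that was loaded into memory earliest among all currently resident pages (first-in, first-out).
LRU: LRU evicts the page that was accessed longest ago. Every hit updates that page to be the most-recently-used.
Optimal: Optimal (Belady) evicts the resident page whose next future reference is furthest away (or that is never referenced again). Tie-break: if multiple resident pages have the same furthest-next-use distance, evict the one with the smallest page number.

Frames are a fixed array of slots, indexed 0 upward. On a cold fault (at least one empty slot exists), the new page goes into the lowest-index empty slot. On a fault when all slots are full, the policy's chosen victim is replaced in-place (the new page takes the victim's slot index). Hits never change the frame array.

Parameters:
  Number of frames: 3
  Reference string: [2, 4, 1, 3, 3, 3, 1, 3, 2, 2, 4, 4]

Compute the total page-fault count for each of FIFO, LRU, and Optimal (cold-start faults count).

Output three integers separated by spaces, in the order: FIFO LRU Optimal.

Answer: 6 6 5

Derivation:
--- FIFO ---
  step 0: ref 2 -> FAULT, frames=[2,-,-] (faults so far: 1)
  step 1: ref 4 -> FAULT, frames=[2,4,-] (faults so far: 2)
  step 2: ref 1 -> FAULT, frames=[2,4,1] (faults so far: 3)
  step 3: ref 3 -> FAULT, evict 2, frames=[3,4,1] (faults so far: 4)
  step 4: ref 3 -> HIT, frames=[3,4,1] (faults so far: 4)
  step 5: ref 3 -> HIT, frames=[3,4,1] (faults so far: 4)
  step 6: ref 1 -> HIT, frames=[3,4,1] (faults so far: 4)
  step 7: ref 3 -> HIT, frames=[3,4,1] (faults so far: 4)
  step 8: ref 2 -> FAULT, evict 4, frames=[3,2,1] (faults so far: 5)
  step 9: ref 2 -> HIT, frames=[3,2,1] (faults so far: 5)
  step 10: ref 4 -> FAULT, evict 1, frames=[3,2,4] (faults so far: 6)
  step 11: ref 4 -> HIT, frames=[3,2,4] (faults so far: 6)
  FIFO total faults: 6
--- LRU ---
  step 0: ref 2 -> FAULT, frames=[2,-,-] (faults so far: 1)
  step 1: ref 4 -> FAULT, frames=[2,4,-] (faults so far: 2)
  step 2: ref 1 -> FAULT, frames=[2,4,1] (faults so far: 3)
  step 3: ref 3 -> FAULT, evict 2, frames=[3,4,1] (faults so far: 4)
  step 4: ref 3 -> HIT, frames=[3,4,1] (faults so far: 4)
  step 5: ref 3 -> HIT, frames=[3,4,1] (faults so far: 4)
  step 6: ref 1 -> HIT, frames=[3,4,1] (faults so far: 4)
  step 7: ref 3 -> HIT, frames=[3,4,1] (faults so far: 4)
  step 8: ref 2 -> FAULT, evict 4, frames=[3,2,1] (faults so far: 5)
  step 9: ref 2 -> HIT, frames=[3,2,1] (faults so far: 5)
  step 10: ref 4 -> FAULT, evict 1, frames=[3,2,4] (faults so far: 6)
  step 11: ref 4 -> HIT, frames=[3,2,4] (faults so far: 6)
  LRU total faults: 6
--- Optimal ---
  step 0: ref 2 -> FAULT, frames=[2,-,-] (faults so far: 1)
  step 1: ref 4 -> FAULT, frames=[2,4,-] (faults so far: 2)
  step 2: ref 1 -> FAULT, frames=[2,4,1] (faults so far: 3)
  step 3: ref 3 -> FAULT, evict 4, frames=[2,3,1] (faults so far: 4)
  step 4: ref 3 -> HIT, frames=[2,3,1] (faults so far: 4)
  step 5: ref 3 -> HIT, frames=[2,3,1] (faults so far: 4)
  step 6: ref 1 -> HIT, frames=[2,3,1] (faults so far: 4)
  step 7: ref 3 -> HIT, frames=[2,3,1] (faults so far: 4)
  step 8: ref 2 -> HIT, frames=[2,3,1] (faults so far: 4)
  step 9: ref 2 -> HIT, frames=[2,3,1] (faults so far: 4)
  step 10: ref 4 -> FAULT, evict 1, frames=[2,3,4] (faults so far: 5)
  step 11: ref 4 -> HIT, frames=[2,3,4] (faults so far: 5)
  Optimal total faults: 5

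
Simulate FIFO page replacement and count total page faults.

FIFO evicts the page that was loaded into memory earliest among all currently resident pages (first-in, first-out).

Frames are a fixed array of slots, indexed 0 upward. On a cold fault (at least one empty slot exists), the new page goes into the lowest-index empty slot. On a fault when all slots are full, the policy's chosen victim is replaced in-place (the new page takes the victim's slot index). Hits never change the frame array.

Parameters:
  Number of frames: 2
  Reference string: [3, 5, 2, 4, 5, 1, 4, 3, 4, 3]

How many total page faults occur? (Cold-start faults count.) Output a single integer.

Answer: 8

Derivation:
Step 0: ref 3 → FAULT, frames=[3,-]
Step 1: ref 5 → FAULT, frames=[3,5]
Step 2: ref 2 → FAULT (evict 3), frames=[2,5]
Step 3: ref 4 → FAULT (evict 5), frames=[2,4]
Step 4: ref 5 → FAULT (evict 2), frames=[5,4]
Step 5: ref 1 → FAULT (evict 4), frames=[5,1]
Step 6: ref 4 → FAULT (evict 5), frames=[4,1]
Step 7: ref 3 → FAULT (evict 1), frames=[4,3]
Step 8: ref 4 → HIT, frames=[4,3]
Step 9: ref 3 → HIT, frames=[4,3]
Total faults: 8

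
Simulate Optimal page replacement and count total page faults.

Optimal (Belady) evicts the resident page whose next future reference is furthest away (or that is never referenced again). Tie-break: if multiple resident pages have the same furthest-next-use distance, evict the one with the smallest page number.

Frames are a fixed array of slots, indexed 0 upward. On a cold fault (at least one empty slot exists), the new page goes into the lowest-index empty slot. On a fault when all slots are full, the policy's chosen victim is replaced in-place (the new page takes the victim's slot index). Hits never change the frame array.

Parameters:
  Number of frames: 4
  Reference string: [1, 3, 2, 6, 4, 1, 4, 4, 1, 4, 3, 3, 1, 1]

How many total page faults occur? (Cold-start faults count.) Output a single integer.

Answer: 5

Derivation:
Step 0: ref 1 → FAULT, frames=[1,-,-,-]
Step 1: ref 3 → FAULT, frames=[1,3,-,-]
Step 2: ref 2 → FAULT, frames=[1,3,2,-]
Step 3: ref 6 → FAULT, frames=[1,3,2,6]
Step 4: ref 4 → FAULT (evict 2), frames=[1,3,4,6]
Step 5: ref 1 → HIT, frames=[1,3,4,6]
Step 6: ref 4 → HIT, frames=[1,3,4,6]
Step 7: ref 4 → HIT, frames=[1,3,4,6]
Step 8: ref 1 → HIT, frames=[1,3,4,6]
Step 9: ref 4 → HIT, frames=[1,3,4,6]
Step 10: ref 3 → HIT, frames=[1,3,4,6]
Step 11: ref 3 → HIT, frames=[1,3,4,6]
Step 12: ref 1 → HIT, frames=[1,3,4,6]
Step 13: ref 1 → HIT, frames=[1,3,4,6]
Total faults: 5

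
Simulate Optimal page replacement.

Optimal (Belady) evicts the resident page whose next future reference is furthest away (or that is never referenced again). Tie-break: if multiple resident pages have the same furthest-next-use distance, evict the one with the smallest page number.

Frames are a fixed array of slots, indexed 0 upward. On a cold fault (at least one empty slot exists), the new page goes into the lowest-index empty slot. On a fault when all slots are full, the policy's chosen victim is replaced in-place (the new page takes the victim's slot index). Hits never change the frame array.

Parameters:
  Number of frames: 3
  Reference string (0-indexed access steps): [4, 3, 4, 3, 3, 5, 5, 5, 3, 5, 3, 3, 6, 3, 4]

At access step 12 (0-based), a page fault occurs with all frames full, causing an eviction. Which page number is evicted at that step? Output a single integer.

Answer: 5

Derivation:
Step 0: ref 4 -> FAULT, frames=[4,-,-]
Step 1: ref 3 -> FAULT, frames=[4,3,-]
Step 2: ref 4 -> HIT, frames=[4,3,-]
Step 3: ref 3 -> HIT, frames=[4,3,-]
Step 4: ref 3 -> HIT, frames=[4,3,-]
Step 5: ref 5 -> FAULT, frames=[4,3,5]
Step 6: ref 5 -> HIT, frames=[4,3,5]
Step 7: ref 5 -> HIT, frames=[4,3,5]
Step 8: ref 3 -> HIT, frames=[4,3,5]
Step 9: ref 5 -> HIT, frames=[4,3,5]
Step 10: ref 3 -> HIT, frames=[4,3,5]
Step 11: ref 3 -> HIT, frames=[4,3,5]
Step 12: ref 6 -> FAULT, evict 5, frames=[4,3,6]
At step 12: evicted page 5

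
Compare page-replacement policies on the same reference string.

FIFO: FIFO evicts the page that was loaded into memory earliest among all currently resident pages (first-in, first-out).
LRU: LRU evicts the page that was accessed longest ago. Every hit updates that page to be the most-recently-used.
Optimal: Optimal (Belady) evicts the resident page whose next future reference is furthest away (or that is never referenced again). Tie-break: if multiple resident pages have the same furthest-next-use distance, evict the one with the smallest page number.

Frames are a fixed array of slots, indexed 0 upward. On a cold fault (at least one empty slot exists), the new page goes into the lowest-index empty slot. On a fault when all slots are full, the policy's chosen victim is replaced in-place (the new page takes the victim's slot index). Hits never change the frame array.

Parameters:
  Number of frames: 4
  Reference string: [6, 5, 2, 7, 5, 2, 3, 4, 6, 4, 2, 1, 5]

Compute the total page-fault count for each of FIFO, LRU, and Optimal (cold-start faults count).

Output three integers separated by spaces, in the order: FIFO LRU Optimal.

--- FIFO ---
  step 0: ref 6 -> FAULT, frames=[6,-,-,-] (faults so far: 1)
  step 1: ref 5 -> FAULT, frames=[6,5,-,-] (faults so far: 2)
  step 2: ref 2 -> FAULT, frames=[6,5,2,-] (faults so far: 3)
  step 3: ref 7 -> FAULT, frames=[6,5,2,7] (faults so far: 4)
  step 4: ref 5 -> HIT, frames=[6,5,2,7] (faults so far: 4)
  step 5: ref 2 -> HIT, frames=[6,5,2,7] (faults so far: 4)
  step 6: ref 3 -> FAULT, evict 6, frames=[3,5,2,7] (faults so far: 5)
  step 7: ref 4 -> FAULT, evict 5, frames=[3,4,2,7] (faults so far: 6)
  step 8: ref 6 -> FAULT, evict 2, frames=[3,4,6,7] (faults so far: 7)
  step 9: ref 4 -> HIT, frames=[3,4,6,7] (faults so far: 7)
  step 10: ref 2 -> FAULT, evict 7, frames=[3,4,6,2] (faults so far: 8)
  step 11: ref 1 -> FAULT, evict 3, frames=[1,4,6,2] (faults so far: 9)
  step 12: ref 5 -> FAULT, evict 4, frames=[1,5,6,2] (faults so far: 10)
  FIFO total faults: 10
--- LRU ---
  step 0: ref 6 -> FAULT, frames=[6,-,-,-] (faults so far: 1)
  step 1: ref 5 -> FAULT, frames=[6,5,-,-] (faults so far: 2)
  step 2: ref 2 -> FAULT, frames=[6,5,2,-] (faults so far: 3)
  step 3: ref 7 -> FAULT, frames=[6,5,2,7] (faults so far: 4)
  step 4: ref 5 -> HIT, frames=[6,5,2,7] (faults so far: 4)
  step 5: ref 2 -> HIT, frames=[6,5,2,7] (faults so far: 4)
  step 6: ref 3 -> FAULT, evict 6, frames=[3,5,2,7] (faults so far: 5)
  step 7: ref 4 -> FAULT, evict 7, frames=[3,5,2,4] (faults so far: 6)
  step 8: ref 6 -> FAULT, evict 5, frames=[3,6,2,4] (faults so far: 7)
  step 9: ref 4 -> HIT, frames=[3,6,2,4] (faults so far: 7)
  step 10: ref 2 -> HIT, frames=[3,6,2,4] (faults so far: 7)
  step 11: ref 1 -> FAULT, evict 3, frames=[1,6,2,4] (faults so far: 8)
  step 12: ref 5 -> FAULT, evict 6, frames=[1,5,2,4] (faults so far: 9)
  LRU total faults: 9
--- Optimal ---
  step 0: ref 6 -> FAULT, frames=[6,-,-,-] (faults so far: 1)
  step 1: ref 5 -> FAULT, frames=[6,5,-,-] (faults so far: 2)
  step 2: ref 2 -> FAULT, frames=[6,5,2,-] (faults so far: 3)
  step 3: ref 7 -> FAULT, frames=[6,5,2,7] (faults so far: 4)
  step 4: ref 5 -> HIT, frames=[6,5,2,7] (faults so far: 4)
  step 5: ref 2 -> HIT, frames=[6,5,2,7] (faults so far: 4)
  step 6: ref 3 -> FAULT, evict 7, frames=[6,5,2,3] (faults so far: 5)
  step 7: ref 4 -> FAULT, evict 3, frames=[6,5,2,4] (faults so far: 6)
  step 8: ref 6 -> HIT, frames=[6,5,2,4] (faults so far: 6)
  step 9: ref 4 -> HIT, frames=[6,5,2,4] (faults so far: 6)
  step 10: ref 2 -> HIT, frames=[6,5,2,4] (faults so far: 6)
  step 11: ref 1 -> FAULT, evict 2, frames=[6,5,1,4] (faults so far: 7)
  step 12: ref 5 -> HIT, frames=[6,5,1,4] (faults so far: 7)
  Optimal total faults: 7

Answer: 10 9 7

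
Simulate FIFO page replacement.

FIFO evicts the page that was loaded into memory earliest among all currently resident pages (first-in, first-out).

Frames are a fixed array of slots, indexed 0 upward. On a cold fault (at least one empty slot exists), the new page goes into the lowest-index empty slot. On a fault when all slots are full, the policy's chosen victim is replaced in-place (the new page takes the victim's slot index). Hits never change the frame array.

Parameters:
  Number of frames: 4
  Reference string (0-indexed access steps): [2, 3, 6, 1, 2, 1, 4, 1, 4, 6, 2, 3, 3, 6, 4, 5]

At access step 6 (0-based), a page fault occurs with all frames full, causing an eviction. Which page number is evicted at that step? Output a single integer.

Answer: 2

Derivation:
Step 0: ref 2 -> FAULT, frames=[2,-,-,-]
Step 1: ref 3 -> FAULT, frames=[2,3,-,-]
Step 2: ref 6 -> FAULT, frames=[2,3,6,-]
Step 3: ref 1 -> FAULT, frames=[2,3,6,1]
Step 4: ref 2 -> HIT, frames=[2,3,6,1]
Step 5: ref 1 -> HIT, frames=[2,3,6,1]
Step 6: ref 4 -> FAULT, evict 2, frames=[4,3,6,1]
At step 6: evicted page 2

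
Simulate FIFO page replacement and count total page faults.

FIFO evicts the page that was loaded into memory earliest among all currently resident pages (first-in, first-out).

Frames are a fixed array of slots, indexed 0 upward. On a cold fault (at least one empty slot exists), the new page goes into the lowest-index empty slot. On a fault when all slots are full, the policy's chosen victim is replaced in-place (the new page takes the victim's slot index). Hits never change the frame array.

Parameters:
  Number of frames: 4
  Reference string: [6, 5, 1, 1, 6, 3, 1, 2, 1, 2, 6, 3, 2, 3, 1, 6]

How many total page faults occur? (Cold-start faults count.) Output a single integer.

Step 0: ref 6 → FAULT, frames=[6,-,-,-]
Step 1: ref 5 → FAULT, frames=[6,5,-,-]
Step 2: ref 1 → FAULT, frames=[6,5,1,-]
Step 3: ref 1 → HIT, frames=[6,5,1,-]
Step 4: ref 6 → HIT, frames=[6,5,1,-]
Step 5: ref 3 → FAULT, frames=[6,5,1,3]
Step 6: ref 1 → HIT, frames=[6,5,1,3]
Step 7: ref 2 → FAULT (evict 6), frames=[2,5,1,3]
Step 8: ref 1 → HIT, frames=[2,5,1,3]
Step 9: ref 2 → HIT, frames=[2,5,1,3]
Step 10: ref 6 → FAULT (evict 5), frames=[2,6,1,3]
Step 11: ref 3 → HIT, frames=[2,6,1,3]
Step 12: ref 2 → HIT, frames=[2,6,1,3]
Step 13: ref 3 → HIT, frames=[2,6,1,3]
Step 14: ref 1 → HIT, frames=[2,6,1,3]
Step 15: ref 6 → HIT, frames=[2,6,1,3]
Total faults: 6

Answer: 6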